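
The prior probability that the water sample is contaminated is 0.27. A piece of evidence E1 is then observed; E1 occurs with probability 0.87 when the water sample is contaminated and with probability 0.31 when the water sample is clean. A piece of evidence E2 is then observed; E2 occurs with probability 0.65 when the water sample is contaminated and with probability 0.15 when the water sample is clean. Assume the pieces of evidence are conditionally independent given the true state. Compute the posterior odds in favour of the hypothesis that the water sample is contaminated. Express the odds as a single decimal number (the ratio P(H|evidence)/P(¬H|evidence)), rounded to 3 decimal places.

Prior odds = 0.27/(1−0.27) = 0.36986. In log-odds, ln(0.36986) = -0.99462.
Add log likelihood ratios: ln(2.8065) + ln(4.3333) = 2.4983.
Posterior log-odds = 1.5036, so posterior odds = exp(1.5036) = 4.4980.

Posterior odds ≈ 4.498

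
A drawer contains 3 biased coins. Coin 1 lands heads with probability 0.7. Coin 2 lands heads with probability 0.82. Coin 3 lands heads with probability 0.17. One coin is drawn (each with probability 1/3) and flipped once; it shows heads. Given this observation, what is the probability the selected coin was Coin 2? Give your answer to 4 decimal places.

Tabulate prior·likelihood by source: [1] prior 0.333333, lik 0.7, product 0.2333; [2] prior 0.333333, lik 0.82, product 0.2733; [3] prior 0.333333, lik 0.17, product 0.05667.
Normalizing constant = 0.56333; the posterior for Coin 2 is its product over the sum, 0.2733/0.56333 = 0.4852.

Posterior probability ≈ 0.4852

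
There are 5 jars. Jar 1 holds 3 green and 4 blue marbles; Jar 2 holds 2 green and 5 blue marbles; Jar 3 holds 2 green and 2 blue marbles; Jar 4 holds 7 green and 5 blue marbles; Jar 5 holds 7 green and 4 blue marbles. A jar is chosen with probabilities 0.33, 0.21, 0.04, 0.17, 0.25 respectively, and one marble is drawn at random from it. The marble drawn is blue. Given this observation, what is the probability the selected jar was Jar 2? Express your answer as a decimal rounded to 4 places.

Tabulate prior·likelihood by source: [1] prior 0.33, lik 0.5714, product 0.1886; [2] prior 0.21, lik 0.7143, product 0.1500; [3] prior 0.04, lik 0.5, product 0.02000; [4] prior 0.17, lik 0.4167, product 0.07083; [5] prior 0.25, lik 0.3636, product 0.09091.
Normalizing constant = 0.52031; the posterior for Jar 2 is its product over the sum, 0.1500/0.52031 = 0.2883.

Posterior probability ≈ 0.2883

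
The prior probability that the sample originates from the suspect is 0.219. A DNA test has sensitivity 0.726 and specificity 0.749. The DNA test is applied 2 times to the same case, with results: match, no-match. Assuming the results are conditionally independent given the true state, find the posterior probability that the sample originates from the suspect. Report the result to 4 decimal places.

Posterior P(H) ≈ 0.2288

Let H be the event that the sample originates from the suspect; start with P(H) = 0.219. P('match'|H) = 0.726, P('match'|¬H) = 0.251.
Update on result 1 ('match'): P(H) ← 0.726·0.2190 / (0.726·0.2190 + 0.251·0.7810) = 0.15899/0.35503 = 0.4478.
Update on result 2 ('no-match'): P(H) ← 0.274·0.4478 / (0.274·0.4478 + 0.749·0.5522) = 0.12271/0.53628 = 0.2288.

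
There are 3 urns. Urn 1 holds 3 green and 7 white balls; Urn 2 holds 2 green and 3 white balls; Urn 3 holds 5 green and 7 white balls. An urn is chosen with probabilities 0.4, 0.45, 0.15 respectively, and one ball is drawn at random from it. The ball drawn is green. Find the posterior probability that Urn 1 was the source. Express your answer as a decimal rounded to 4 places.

P(green|Urn 1) = 0.3; P(green|Urn 2) = 0.4; P(green|Urn 3) = 0.4167.
Prior × likelihood for each source: 0.4·0.3=0.1200, 0.45·0.4=0.1800, 0.15·0.4167=0.06250. Summing gives P(green) = 0.36250.
P(Urn 1 | green) = 0.1200 / 0.36250 = 0.3310.

Posterior probability ≈ 0.3310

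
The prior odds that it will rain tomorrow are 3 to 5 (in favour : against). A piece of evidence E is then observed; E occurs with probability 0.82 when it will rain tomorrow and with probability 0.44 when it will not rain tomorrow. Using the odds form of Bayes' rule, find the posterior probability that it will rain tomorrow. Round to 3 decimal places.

Prior odds = 3/5 = 0.60000.
Likelihood ratio for E = 0.82/0.44 = 1.8636.
Posterior odds = prior odds × LR = 1.1182.
Posterior probability = odds/(1+odds) = 1.1182/2.1182 = 0.528.

Posterior probability ≈ 0.528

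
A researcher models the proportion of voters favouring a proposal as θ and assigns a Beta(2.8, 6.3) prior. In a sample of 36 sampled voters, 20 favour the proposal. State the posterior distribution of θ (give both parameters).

Observing 20 successes and 16 failures updates Beta(2.8, 6.3) by adding the success and failure counts to the two shape parameters: α = 2.8+20 = 22.8, β = 6.3+16 = 22.3.

Posterior: Beta(22.8, 22.3)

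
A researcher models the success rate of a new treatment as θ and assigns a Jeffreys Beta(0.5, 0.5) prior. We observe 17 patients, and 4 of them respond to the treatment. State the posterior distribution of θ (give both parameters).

The binomial likelihood is conjugate to the Beta prior: with 4 successes and 13 failures, the posterior is Beta(0.5+4, 0.5+13) = Beta(4.5, 13.5).

Posterior: Beta(4.5, 13.5)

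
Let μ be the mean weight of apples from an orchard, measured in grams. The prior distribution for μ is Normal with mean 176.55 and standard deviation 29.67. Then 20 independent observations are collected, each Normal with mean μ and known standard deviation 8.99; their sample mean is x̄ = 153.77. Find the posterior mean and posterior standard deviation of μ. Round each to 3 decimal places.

Posterior mean ≈ 153.874; posterior SD ≈ 2.006

Prior precision 1/τ₀² = 1/29.67² = 0.00113596; data precision n/σ² = 20/8.99² = 0.247463.
Posterior precision = 0.00113596 + 0.247463 = 0.248599, giving posterior SD = 1/√0.248599 = 2.006.
Posterior mean = (0.00113596·176.55 + 0.247463·153.77) / 0.248599 = 153.874.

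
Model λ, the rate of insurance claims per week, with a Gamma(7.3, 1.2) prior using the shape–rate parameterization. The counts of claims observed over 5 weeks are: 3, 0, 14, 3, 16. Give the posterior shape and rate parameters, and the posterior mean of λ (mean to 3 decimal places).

Posterior: Gamma(shape=43.3, rate=6.2); mean ≈ 6.984

The Poisson likelihood adds the total count to the shape and the number of exposure periods to the rate. Here ∑xᵢ = 36 and n = 5, so shape 7.3→43.3 and rate 1.2→6.2.
E[λ | data] = 43.3/6.2 = 6.984.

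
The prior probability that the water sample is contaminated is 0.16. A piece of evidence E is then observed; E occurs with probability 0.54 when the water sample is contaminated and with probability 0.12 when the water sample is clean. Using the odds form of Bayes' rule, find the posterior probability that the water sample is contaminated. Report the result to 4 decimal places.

Posterior probability ≈ 0.4615

Prior odds = 0.16/(1−0.16) = 0.19048. In log-odds, ln(0.19048) = -1.6582.
Add log likelihood ratio: ln(4.5000) = 1.5041.
Posterior log-odds = -0.15415, so posterior odds = exp(-0.15415) = 0.85714. Converting, P(H|E) = 0.85714/1.8571 = 0.4615.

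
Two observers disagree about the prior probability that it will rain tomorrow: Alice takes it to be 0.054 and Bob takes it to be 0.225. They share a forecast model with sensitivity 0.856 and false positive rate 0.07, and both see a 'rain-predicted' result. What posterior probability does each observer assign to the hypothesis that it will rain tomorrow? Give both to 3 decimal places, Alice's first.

Alice: 0.411; Bob: 0.780

The likelihood ratio for a 'rain-predicted' result is 0.856/0.07 = 12.229.
Alice: prior odds 0.054/0.946 = 0.057082; posterior odds 0.69804; posterior probability 0.411.
Bob: prior odds 0.225/0.775 = 0.29032; posterior odds 3.5502; posterior probability 0.780.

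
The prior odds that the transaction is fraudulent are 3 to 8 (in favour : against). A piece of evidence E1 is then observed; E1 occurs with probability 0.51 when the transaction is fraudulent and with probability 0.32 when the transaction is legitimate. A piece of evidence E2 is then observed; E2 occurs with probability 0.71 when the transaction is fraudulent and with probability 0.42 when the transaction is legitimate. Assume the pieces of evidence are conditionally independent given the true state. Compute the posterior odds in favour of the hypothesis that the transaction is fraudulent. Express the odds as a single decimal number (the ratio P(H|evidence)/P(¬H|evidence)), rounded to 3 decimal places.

Posterior odds ≈ 1.010

Prior odds = 3/8 = 0.37500. In log-odds, ln(0.37500) = -0.98083.
Add log likelihood ratios: ln(1.5938) + ln(1.6905) = 0.99110.
Posterior log-odds = 0.010271, so posterior odds = exp(0.010271) = 1.0103.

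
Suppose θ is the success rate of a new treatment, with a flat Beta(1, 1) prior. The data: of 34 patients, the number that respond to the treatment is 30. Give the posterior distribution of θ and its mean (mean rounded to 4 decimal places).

Observing 30 successes and 4 failures updates Beta(1, 1) by adding the success and failure counts to the two shape parameters: α = 1+30 = 31, β = 1+4 = 5.
Posterior mean = α/(α+β) = 31/36 = 0.8611.

Posterior: Beta(31, 5); mean ≈ 0.8611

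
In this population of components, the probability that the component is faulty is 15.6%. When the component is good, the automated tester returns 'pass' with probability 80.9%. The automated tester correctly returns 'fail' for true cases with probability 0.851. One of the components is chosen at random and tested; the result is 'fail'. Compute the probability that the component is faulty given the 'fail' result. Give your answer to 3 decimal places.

P(H | E) ≈ 0.452

Write H for 'the component is faulty'. Prior odds H:¬H = 0.156/0.844 = 0.18483. For the 'fail' outcome, the likelihood ratio is 0.851/0.191 = 4.4555.
Posterior odds = 0.18483 × 4.4555 = 0.82353, so P(H|E) = 0.82353/(1+0.82353) = 0.452.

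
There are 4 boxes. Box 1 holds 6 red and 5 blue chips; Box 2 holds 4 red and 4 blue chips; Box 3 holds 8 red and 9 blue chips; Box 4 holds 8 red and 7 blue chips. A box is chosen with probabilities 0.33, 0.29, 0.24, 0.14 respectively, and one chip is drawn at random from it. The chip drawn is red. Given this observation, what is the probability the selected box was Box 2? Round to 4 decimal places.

Tabulate prior·likelihood by source: [1] prior 0.33, lik 0.5455, product 0.1800; [2] prior 0.29, lik 0.5, product 0.1450; [3] prior 0.24, lik 0.4706, product 0.1129; [4] prior 0.14, lik 0.5333, product 0.07467.
Normalizing constant = 0.51261; the posterior for Box 2 is its product over the sum, 0.1450/0.51261 = 0.2829.

Posterior probability ≈ 0.2829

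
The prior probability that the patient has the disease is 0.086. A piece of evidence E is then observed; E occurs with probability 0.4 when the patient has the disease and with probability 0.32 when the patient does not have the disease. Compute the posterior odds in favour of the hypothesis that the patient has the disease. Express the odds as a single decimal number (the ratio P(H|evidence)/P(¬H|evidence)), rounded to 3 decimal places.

Posterior odds ≈ 0.118

Prior odds = 0.086/(1−0.086) = 0.094092.
Likelihood ratio for E = 0.4/0.32 = 1.2500.
Posterior odds = prior odds × LR = 0.11761.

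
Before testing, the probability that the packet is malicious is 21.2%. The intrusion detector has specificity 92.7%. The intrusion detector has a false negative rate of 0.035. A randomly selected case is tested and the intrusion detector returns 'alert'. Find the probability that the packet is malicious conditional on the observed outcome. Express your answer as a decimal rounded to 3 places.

P(H | E) ≈ 0.781

Write H for 'the packet is malicious'. Prior odds H:¬H = 0.212/0.788 = 0.26904. For the 'alert' outcome, the likelihood ratio is 0.965/0.073 = 13.219.
Posterior odds = 0.26904 × 13.219 = 3.5564, so P(H|E) = 3.5564/(1+3.5564) = 0.781.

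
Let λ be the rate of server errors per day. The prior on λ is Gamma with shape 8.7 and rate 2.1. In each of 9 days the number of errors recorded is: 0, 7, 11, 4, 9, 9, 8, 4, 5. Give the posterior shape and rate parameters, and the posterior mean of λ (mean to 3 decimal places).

Posterior: Gamma(shape=65.7, rate=11.1); mean ≈ 5.919

The Poisson likelihood adds the total count to the shape and the number of exposure periods to the rate. Here ∑xᵢ = 57 and n = 9, so shape 8.7→65.7 and rate 2.1→11.1.
Posterior mean = shape/rate = 65.7/11.1 = 5.919.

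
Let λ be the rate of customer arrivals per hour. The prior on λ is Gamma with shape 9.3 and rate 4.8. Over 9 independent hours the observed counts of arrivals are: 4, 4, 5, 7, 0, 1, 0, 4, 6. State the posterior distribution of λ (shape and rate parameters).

Posterior: Gamma(shape=40.3, rate=13.8)

The Poisson likelihood adds the total count to the shape and the number of exposure periods to the rate. Here ∑xᵢ = 31 and n = 9, so shape 9.3→40.3 and rate 4.8→13.8.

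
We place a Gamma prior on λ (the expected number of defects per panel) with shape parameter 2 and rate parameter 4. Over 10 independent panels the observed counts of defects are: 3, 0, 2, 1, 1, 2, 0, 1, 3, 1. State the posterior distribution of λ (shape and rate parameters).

Posterior: Gamma(shape=16, rate=14)

The Poisson likelihood adds the total count to the shape and the number of exposure periods to the rate. Here ∑xᵢ = 14 and n = 10, so shape 2→16 and rate 4→14.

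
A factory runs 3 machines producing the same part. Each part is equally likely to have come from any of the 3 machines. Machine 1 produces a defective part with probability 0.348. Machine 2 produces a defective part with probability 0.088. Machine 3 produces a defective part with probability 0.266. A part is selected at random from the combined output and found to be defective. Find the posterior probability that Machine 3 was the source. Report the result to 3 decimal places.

Posterior probability ≈ 0.379

P(defective|M1) = 0.348; P(defective|M2) = 0.088; P(defective|M3) = 0.266.
Prior × likelihood for each source: 0.333333·0.348=0.1160, 0.333333·0.088=0.02933, 0.333333·0.266=0.08867. Summing gives P(defective) = 0.23400.
P(Machine 3 | defective) = 0.08867 / 0.23400 = 0.379.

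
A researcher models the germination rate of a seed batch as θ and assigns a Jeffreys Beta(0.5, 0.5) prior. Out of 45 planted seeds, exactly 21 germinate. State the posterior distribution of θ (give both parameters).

Observing 21 successes and 24 failures updates Beta(0.5, 0.5) by adding the success and failure counts to the two shape parameters: α = 0.5+21 = 21.5, β = 0.5+24 = 24.5.

Posterior: Beta(21.5, 24.5)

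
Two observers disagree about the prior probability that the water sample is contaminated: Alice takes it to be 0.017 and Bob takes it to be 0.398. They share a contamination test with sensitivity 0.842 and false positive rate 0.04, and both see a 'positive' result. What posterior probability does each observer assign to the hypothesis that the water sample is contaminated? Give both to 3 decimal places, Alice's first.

Alice: 0.267; Bob: 0.933

P('+'|H) = 0.842, P('+'|¬H) = 0.04.
Alice: numerator 0.842·0.017 = 0.014314; evidence = 0.014314+0.04·0.983 = 0.053634; posterior = 0.267.
Bob: numerator 0.842·0.398 = 0.33512; evidence = 0.33512+0.04·0.602 = 0.35920; posterior = 0.933.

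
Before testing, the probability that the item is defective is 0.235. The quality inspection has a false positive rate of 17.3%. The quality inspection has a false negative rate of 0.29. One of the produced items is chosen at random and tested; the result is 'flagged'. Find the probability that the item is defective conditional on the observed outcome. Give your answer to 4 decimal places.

Write H for 'the item is defective'. Prior odds H:¬H = 0.235/0.765 = 0.30719. For the 'flagged' outcome, the likelihood ratio is 0.71/0.173 = 4.1040.
Posterior odds = 0.30719 × 4.1040 = 1.2607, so P(H|E) = 1.2607/(1+1.2607) = 0.5577.

P(H | E) ≈ 0.5577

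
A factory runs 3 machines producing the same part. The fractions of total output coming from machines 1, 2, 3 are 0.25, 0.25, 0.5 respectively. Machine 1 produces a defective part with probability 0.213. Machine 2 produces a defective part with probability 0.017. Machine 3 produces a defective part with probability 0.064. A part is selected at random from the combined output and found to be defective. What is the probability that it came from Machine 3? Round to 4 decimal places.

Posterior probability ≈ 0.3575

Tabulate prior·likelihood by source: [1] prior 0.25, lik 0.213, product 0.05325; [2] prior 0.25, lik 0.017, product 0.004250; [3] prior 0.5, lik 0.064, product 0.03200.
Normalizing constant = 0.089500; the posterior for Machine 3 is its product over the sum, 0.03200/0.089500 = 0.3575.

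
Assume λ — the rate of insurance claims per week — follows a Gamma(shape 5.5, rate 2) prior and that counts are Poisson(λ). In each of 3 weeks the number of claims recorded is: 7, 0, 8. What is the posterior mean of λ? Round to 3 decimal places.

The Poisson likelihood adds the total count to the shape and the number of exposure periods to the rate. Here ∑xᵢ = 15 and n = 3, so shape 5.5→20.5 and rate 2→5.
E[λ | data] = 20.5/5 = 4.100.

Posterior mean ≈ 4.100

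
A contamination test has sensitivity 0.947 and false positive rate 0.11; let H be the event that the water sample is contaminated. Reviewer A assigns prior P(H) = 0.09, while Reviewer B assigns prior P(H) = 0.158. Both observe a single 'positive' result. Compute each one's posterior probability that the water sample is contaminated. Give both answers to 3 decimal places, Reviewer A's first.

Reviewer A: 0.460; Reviewer B: 0.618

P('+'|H) = 0.947, P('+'|¬H) = 0.11.
Reviewer A: numerator 0.947·0.09 = 0.085230; evidence = 0.085230+0.11·0.91 = 0.18533; posterior = 0.460.
Reviewer B: numerator 0.947·0.158 = 0.14963; evidence = 0.14963+0.11·0.842 = 0.24225; posterior = 0.618.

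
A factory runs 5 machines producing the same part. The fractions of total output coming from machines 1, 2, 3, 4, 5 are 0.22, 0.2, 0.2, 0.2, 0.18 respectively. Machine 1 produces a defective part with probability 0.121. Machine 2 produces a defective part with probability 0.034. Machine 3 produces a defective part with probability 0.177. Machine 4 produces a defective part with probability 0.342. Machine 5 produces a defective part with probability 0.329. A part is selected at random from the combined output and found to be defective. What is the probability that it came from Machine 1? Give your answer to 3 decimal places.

P(defective|M1) = 0.121; P(defective|M2) = 0.034; P(defective|M3) = 0.177; P(defective|M4) = 0.342; P(defective|M5) = 0.329.
Prior × likelihood for each source: 0.22·0.121=0.02662, 0.2·0.034=0.006800, 0.2·0.177=0.03540, 0.2·0.342=0.06840, 0.18·0.329=0.05922. Summing gives P(defective) = 0.19644.
P(Machine 1 | defective) = 0.02662 / 0.19644 = 0.136.

Posterior probability ≈ 0.136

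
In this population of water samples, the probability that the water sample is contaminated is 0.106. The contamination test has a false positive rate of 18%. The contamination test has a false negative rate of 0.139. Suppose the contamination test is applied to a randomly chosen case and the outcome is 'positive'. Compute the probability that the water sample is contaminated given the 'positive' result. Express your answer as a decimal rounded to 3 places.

P(H | E) ≈ 0.362

Write H for 'the water sample is contaminated'. Prior odds H:¬H = 0.106/0.894 = 0.11857. For the 'positive' outcome, the likelihood ratio is 0.861/0.18 = 4.7833.
Posterior odds = 0.11857 × 4.7833 = 0.56715, so P(H|E) = 0.56715/(1+0.56715) = 0.362.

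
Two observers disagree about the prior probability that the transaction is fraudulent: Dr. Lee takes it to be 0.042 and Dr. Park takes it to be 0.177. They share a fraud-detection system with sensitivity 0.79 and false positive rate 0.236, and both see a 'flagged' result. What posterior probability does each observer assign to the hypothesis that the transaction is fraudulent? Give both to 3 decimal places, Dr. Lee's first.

Dr. Lee: 0.128; Dr. Park: 0.419

The likelihood ratio for a 'flagged' result is 0.79/0.236 = 3.3475.
Dr. Lee: prior odds 0.042/0.958 = 0.043841; posterior odds 0.14676; posterior probability 0.128.
Dr. Park: prior odds 0.177/0.823 = 0.21507; posterior odds 0.71993; posterior probability 0.419.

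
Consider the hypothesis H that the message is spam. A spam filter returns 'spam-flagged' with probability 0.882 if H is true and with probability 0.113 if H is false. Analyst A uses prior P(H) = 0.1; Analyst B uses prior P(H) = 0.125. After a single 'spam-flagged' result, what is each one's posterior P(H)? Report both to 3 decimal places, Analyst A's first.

The likelihood ratio for a 'spam-flagged' result is 0.882/0.113 = 7.8053.
Analyst A: prior odds 0.1/0.9 = 0.11111; posterior odds 0.86726; posterior probability 0.464.
Analyst B: prior odds 0.125/0.875 = 0.14286; posterior odds 1.1150; posterior probability 0.527.

Analyst A: 0.464; Analyst B: 0.527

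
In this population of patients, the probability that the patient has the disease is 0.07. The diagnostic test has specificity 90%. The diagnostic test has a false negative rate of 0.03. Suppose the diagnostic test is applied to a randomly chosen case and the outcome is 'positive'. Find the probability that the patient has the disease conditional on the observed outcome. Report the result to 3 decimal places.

P(H | E) ≈ 0.422

Let H be the event that the patient has the disease. P(H) = 0.07, so P(¬H) = 0.93. With E the 'positive' result, P(E|H) = 0.97 and P(E|¬H) = 0.1.
P(E) = 0.97·0.07 + 0.1·0.93 = 0.067900 + 0.093000 = 0.16090.
By Bayes' theorem, P(H|E) = 0.067900 / 0.16090 = 0.422.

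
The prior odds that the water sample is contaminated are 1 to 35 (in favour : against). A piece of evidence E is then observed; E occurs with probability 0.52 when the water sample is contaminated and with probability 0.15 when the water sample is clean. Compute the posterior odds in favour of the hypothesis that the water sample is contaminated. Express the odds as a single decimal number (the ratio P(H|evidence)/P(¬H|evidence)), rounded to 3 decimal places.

Posterior odds ≈ 0.099

Prior odds = 1/35 = 0.028571. In log-odds, ln(0.028571) = -3.5553.
Add log likelihood ratio: ln(3.4667) = 1.2432.
Posterior log-odds = -2.3122, so posterior odds = exp(-2.3122) = 0.099048.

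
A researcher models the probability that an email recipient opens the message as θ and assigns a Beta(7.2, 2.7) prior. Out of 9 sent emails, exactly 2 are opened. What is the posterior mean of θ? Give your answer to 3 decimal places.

Posterior mean ≈ 0.487

Observing 2 successes and 7 failures updates Beta(7.2, 2.7) by adding the success and failure counts to the two shape parameters: α = 7.2+2 = 9.2, β = 2.7+7 = 9.7.
Posterior mean = α/(α+β) = 9.2/18.9 = 0.487.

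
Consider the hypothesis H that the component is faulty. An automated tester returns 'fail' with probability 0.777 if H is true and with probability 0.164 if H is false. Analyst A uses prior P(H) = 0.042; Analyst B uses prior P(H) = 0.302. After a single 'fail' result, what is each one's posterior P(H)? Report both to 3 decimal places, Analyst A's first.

The likelihood ratio for a 'fail' result is 0.777/0.164 = 4.7378.
Analyst A: prior odds 0.042/0.958 = 0.043841; posterior odds 0.20771; posterior probability 0.172.
Analyst B: prior odds 0.302/0.698 = 0.43266; posterior odds 2.0499; posterior probability 0.672.

Analyst A: 0.172; Analyst B: 0.672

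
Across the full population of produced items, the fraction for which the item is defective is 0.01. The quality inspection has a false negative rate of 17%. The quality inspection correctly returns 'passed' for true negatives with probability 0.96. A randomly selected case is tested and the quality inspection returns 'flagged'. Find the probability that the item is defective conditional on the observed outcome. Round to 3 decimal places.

Let H be the event that the item is defective. P(H) = 0.01, so P(¬H) = 0.99. With E the 'flagged' result, P(E|H) = 0.83 and P(E|¬H) = 0.04.
P(E) = 0.83·0.01 + 0.04·0.99 = 0.0083000 + 0.039600 = 0.047900.
By Bayes' theorem, P(H|E) = 0.0083000 / 0.047900 = 0.173.

P(H | E) ≈ 0.173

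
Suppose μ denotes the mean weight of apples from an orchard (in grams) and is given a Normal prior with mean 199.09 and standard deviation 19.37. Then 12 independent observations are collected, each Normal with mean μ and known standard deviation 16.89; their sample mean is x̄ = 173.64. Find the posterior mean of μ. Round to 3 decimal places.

Posterior mean ≈ 175.156

With known σ, the Normal prior is conjugate. Weight on the data is w = (n/σ²)/(n/σ² + 1/τ₀²) = 0.0420651/(0.0420651+0.00266527) = 0.94041.
Posterior mean = w·x̄ + (1−w)·μ₀ = 0.94041·173.64 + 0.059585·199.09 = 175.156.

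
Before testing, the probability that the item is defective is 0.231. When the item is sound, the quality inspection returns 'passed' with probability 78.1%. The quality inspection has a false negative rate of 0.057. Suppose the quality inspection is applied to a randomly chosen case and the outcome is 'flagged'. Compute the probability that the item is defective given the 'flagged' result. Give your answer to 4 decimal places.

Write H for 'the item is defective'. Prior odds H:¬H = 0.231/0.769 = 0.30039. For the 'flagged' outcome, the likelihood ratio is 0.943/0.219 = 4.3059.
Posterior odds = 0.30039 × 4.3059 = 1.2935, so P(H|E) = 1.2935/(1+1.2935) = 0.5640.

P(H | E) ≈ 0.5640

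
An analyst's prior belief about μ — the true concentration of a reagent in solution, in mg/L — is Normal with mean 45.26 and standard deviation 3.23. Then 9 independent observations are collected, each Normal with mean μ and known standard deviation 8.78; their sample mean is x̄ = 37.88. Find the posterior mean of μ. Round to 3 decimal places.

With known σ, the Normal prior is conjugate. Weight on the data is w = (n/σ²)/(n/σ² + 1/τ₀²) = 0.116749/(0.116749+0.0958506) = 0.54915.
Posterior mean = w·x̄ + (1−w)·μ₀ = 0.54915·37.88 + 0.45085·45.26 = 41.207.

Posterior mean ≈ 41.207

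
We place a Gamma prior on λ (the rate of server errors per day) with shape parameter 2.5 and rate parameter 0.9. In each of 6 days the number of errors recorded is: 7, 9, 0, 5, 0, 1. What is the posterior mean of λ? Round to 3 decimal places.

The Poisson likelihood adds the total count to the shape and the number of exposure periods to the rate. Here ∑xᵢ = 22 and n = 6, so shape 2.5→24.5 and rate 0.9→6.9.
E[λ | data] = 24.5/6.9 = 3.551.

Posterior mean ≈ 3.551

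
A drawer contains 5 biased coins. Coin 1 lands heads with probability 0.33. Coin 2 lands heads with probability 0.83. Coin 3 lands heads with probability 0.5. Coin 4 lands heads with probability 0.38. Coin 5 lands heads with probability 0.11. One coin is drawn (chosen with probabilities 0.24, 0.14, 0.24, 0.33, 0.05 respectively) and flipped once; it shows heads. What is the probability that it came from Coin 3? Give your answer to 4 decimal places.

P(heads|C1) = 0.33; P(heads|C2) = 0.83; P(heads|C3) = 0.5; P(heads|C4) = 0.38; P(heads|C5) = 0.11.
Prior × likelihood for each source: 0.24·0.33=0.07920, 0.14·0.83=0.1162, 0.24·0.5=0.1200, 0.33·0.38=0.1254, 0.05·0.11=0.005500. Summing gives P(heads) = 0.44630.
P(Coin 3 | heads) = 0.1200 / 0.44630 = 0.2689.

Posterior probability ≈ 0.2689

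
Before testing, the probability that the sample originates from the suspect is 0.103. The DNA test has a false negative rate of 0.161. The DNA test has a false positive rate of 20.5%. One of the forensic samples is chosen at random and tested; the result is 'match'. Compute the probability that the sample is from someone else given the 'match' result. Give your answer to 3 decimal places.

Write H for 'the sample originates from the suspect'. Prior odds H:¬H = 0.103/0.897 = 0.11483. For the 'match' outcome, the likelihood ratio is 0.839/0.205 = 4.0927.
Posterior odds = 0.11483 × 4.0927 = 0.46995, so P(H|E) = 0.46995/(1+0.46995) = 0.320. Then P(¬H|E) = 1 − 0.320 = 0.680.

P(¬H | E) ≈ 0.680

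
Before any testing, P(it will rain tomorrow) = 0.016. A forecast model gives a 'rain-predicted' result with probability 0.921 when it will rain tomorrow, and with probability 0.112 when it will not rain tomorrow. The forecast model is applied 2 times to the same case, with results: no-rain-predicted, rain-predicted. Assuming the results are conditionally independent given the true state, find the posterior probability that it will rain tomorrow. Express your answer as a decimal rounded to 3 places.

Posterior P(H) ≈ 0.012

Let H be the event that it will rain tomorrow; start with P(H) = 0.016. P('rain-predicted'|H) = 0.921, P('rain-predicted'|¬H) = 0.112.
Update on result 1 ('no-rain-predicted'): P(H) ← 0.079·0.0160 / (0.079·0.0160 + 0.888·0.9840) = 0.0012640/0.87506 = 0.0014.
Update on result 2 ('rain-predicted'): P(H) ← 0.921·0.0014 / (0.921·0.0014 + 0.112·0.9986) = 0.0013304/0.11317 = 0.0118.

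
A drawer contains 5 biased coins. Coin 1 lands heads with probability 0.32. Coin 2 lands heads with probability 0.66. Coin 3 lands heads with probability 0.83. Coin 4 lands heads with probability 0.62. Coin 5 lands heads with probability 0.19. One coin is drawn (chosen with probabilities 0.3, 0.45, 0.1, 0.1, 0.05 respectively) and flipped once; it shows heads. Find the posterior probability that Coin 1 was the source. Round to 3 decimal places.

Posterior probability ≈ 0.175

P(heads|C1) = 0.32; P(heads|C2) = 0.66; P(heads|C3) = 0.83; P(heads|C4) = 0.62; P(heads|C5) = 0.19.
Prior × likelihood for each source: 0.3·0.32=0.09600, 0.45·0.66=0.2970, 0.1·0.83=0.08300, 0.1·0.62=0.06200, 0.05·0.19=0.009500. Summing gives P(heads) = 0.54750.
P(Coin 1 | heads) = 0.09600 / 0.54750 = 0.175.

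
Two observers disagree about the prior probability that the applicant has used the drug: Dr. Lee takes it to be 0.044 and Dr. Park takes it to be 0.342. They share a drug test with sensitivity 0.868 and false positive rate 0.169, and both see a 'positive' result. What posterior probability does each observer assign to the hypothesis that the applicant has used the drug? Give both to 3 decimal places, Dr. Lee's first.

Dr. Lee: 0.191; Dr. Park: 0.727

The likelihood ratio for a 'positive' result is 0.868/0.169 = 5.1361.
Dr. Lee: prior odds 0.044/0.956 = 0.046025; posterior odds 0.23639; posterior probability 0.191.
Dr. Park: prior odds 0.342/0.658 = 0.51976; posterior odds 2.6695; posterior probability 0.727.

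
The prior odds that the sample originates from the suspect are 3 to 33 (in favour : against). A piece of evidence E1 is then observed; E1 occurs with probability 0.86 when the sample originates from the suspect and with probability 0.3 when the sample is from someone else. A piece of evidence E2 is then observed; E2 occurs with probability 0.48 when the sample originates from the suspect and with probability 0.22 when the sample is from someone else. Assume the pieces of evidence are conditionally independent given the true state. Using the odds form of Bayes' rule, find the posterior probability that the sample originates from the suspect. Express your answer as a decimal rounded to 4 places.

Posterior probability ≈ 0.3625

Prior odds = 3/33 = 0.090909.
Likelihood ratio for E1 = 0.86/0.3 = 2.8667.
Likelihood ratio for E2 = 0.48/0.22 = 2.1818.
Posterior odds = prior odds × LR₁ × LR₂ = 0.56860.
Posterior probability = odds/(1+odds) = 0.56860/1.5686 = 0.3625.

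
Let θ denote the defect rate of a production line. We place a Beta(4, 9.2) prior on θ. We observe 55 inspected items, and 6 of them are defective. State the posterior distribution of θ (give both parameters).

Posterior: Beta(10, 58.2)

The binomial likelihood is conjugate to the Beta prior: with 6 successes and 49 failures, the posterior is Beta(4+6, 9.2+49) = Beta(10, 58.2).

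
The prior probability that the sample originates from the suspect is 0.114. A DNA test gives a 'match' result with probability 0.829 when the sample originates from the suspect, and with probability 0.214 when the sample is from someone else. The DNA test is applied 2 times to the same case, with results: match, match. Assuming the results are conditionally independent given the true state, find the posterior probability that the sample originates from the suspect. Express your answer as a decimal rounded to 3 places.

With H the event that the sample originates from the suspect, the joint likelihood of the observed sequence is P(data|H) = 0.829·0.829 = 0.68724 and P(data|¬H) = 0.214·0.214 = 0.045796.
Bayes: P(H|data) = 0.114·0.68724 / (0.114·0.68724 + 0.886·0.045796) = 0.078345/0.11892 = 0.6588.

Posterior P(H) ≈ 0.659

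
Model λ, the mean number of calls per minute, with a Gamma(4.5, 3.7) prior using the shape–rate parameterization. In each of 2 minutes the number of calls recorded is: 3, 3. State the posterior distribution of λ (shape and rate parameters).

Total count ∑xᵢ = 6 over n = 2 minutes.
Gamma is conjugate to the Poisson likelihood: posterior is Gamma(shape = 4.5+6 = 10.5, rate = 3.7+2 = 5.7).

Posterior: Gamma(shape=10.5, rate=5.7)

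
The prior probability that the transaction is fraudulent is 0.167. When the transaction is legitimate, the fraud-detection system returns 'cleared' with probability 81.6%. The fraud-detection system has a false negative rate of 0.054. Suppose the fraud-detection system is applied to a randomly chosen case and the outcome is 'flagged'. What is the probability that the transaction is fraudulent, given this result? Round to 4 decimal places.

Write H for 'the transaction is fraudulent'. Prior odds H:¬H = 0.167/0.833 = 0.20048. For the 'flagged' outcome, the likelihood ratio is 0.946/0.184 = 5.1413.
Posterior odds = 0.20048 × 5.1413 = 1.0307, so P(H|E) = 1.0307/(1+1.0307) = 0.5076.

P(H | E) ≈ 0.5076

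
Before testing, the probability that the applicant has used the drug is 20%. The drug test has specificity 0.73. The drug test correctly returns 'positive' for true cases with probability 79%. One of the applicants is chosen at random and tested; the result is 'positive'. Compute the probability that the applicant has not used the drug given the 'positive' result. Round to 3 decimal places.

P(¬H | E) ≈ 0.578

Let H be the event that the applicant has used the drug. P(H) = 0.2, so P(¬H) = 0.8. With E the 'positive' result, P(E|H) = 0.79 and P(E|¬H) = 0.27.
P(E) = 0.79·0.2 + 0.27·0.8 = 0.15800 + 0.21600 = 0.37400.
By Bayes' theorem, P(H|E) = 0.15800 / 0.37400 = 0.422. Hence P(¬H|E) = 1 − 0.422 = 0.578.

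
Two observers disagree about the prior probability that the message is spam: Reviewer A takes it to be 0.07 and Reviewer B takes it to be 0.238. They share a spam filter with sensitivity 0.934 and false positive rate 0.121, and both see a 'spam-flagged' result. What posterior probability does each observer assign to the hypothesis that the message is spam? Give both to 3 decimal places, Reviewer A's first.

Reviewer A: 0.367; Reviewer B: 0.707

The likelihood ratio for a 'spam-flagged' result is 0.934/0.121 = 7.7190.
Reviewer A: prior odds 0.07/0.93 = 0.075269; posterior odds 0.58100; posterior probability 0.367.
Reviewer B: prior odds 0.238/0.762 = 0.31234; posterior odds 2.4109; posterior probability 0.707.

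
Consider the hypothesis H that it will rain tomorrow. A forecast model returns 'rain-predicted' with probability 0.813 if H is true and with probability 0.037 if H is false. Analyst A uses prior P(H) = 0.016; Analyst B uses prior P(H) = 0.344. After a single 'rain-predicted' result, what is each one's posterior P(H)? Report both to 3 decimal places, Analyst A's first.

The likelihood ratio for a 'rain-predicted' result is 0.813/0.037 = 21.973.
Analyst A: prior odds 0.016/0.984 = 0.016260; posterior odds 0.35728; posterior probability 0.263.
Analyst B: prior odds 0.344/0.656 = 0.52439; posterior odds 11.522; posterior probability 0.920.

Analyst A: 0.263; Analyst B: 0.920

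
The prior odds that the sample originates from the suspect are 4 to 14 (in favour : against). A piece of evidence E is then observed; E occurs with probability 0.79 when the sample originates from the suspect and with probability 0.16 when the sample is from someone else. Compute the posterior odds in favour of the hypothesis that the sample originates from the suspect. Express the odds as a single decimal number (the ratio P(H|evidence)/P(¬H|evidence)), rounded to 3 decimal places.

Posterior odds ≈ 1.411

Prior odds = 4/14 = 0.28571.
Likelihood ratio for E = 0.79/0.16 = 4.9375.
Posterior odds = prior odds × LR = 1.4107.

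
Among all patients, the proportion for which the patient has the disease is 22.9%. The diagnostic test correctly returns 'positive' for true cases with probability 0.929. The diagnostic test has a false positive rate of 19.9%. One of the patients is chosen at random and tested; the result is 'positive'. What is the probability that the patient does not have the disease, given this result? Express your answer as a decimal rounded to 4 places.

P(¬H | E) ≈ 0.4190

Write H for 'the patient has the disease'. Prior odds H:¬H = 0.229/0.771 = 0.29702. For the 'positive' outcome, the likelihood ratio is 0.929/0.199 = 4.6683.
Posterior odds = 0.29702 × 4.6683 = 1.3866, so P(H|E) = 1.3866/(1+1.3866) = 0.5810. Then P(¬H|E) = 1 − 0.5810 = 0.4190.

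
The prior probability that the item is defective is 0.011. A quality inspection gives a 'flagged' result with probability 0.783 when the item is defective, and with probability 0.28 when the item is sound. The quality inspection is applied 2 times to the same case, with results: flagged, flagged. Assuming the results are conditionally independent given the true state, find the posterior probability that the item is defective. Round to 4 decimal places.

Posterior P(H) ≈ 0.0800

With H the event that the item is defective, the joint likelihood of the observed sequence is P(data|H) = 0.783·0.783 = 0.61309 and P(data|¬H) = 0.28·0.28 = 0.078400.
Bayes: P(H|data) = 0.011·0.61309 / (0.011·0.61309 + 0.989·0.078400) = 0.0067440/0.084282 = 0.0800.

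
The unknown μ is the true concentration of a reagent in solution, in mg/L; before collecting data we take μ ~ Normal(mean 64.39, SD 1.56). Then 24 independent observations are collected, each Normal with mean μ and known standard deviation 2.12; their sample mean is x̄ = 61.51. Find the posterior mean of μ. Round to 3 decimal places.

Posterior mean ≈ 61.716

Prior precision 1/τ₀² = 1/1.56² = 0.410914; data precision n/σ² = 24/2.12² = 5.33998.
Posterior precision = 0.410914 + 5.33998 = 5.75089.
Posterior mean = (0.410914·64.39 + 5.33998·61.51) / 5.75089 = 61.716.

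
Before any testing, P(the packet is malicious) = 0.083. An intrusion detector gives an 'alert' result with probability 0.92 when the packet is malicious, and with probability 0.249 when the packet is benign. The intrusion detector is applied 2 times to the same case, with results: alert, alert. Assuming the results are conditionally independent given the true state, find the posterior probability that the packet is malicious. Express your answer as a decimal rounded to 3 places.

With H the event that the packet is malicious, the joint likelihood of the observed sequence is P(data|H) = 0.92·0.92 = 0.84640 and P(data|¬H) = 0.249·0.249 = 0.062001.
Bayes: P(H|data) = 0.083·0.84640 / (0.083·0.84640 + 0.917·0.062001) = 0.070251/0.12711 = 0.5527.

Posterior P(H) ≈ 0.553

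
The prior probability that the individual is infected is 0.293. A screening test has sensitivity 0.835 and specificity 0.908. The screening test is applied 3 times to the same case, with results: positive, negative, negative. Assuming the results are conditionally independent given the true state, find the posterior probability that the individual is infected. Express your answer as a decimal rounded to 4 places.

Posterior P(H) ≈ 0.1105

With H the event that the individual is infected, the joint likelihood of the observed sequence is P(data|H) = 0.835·0.165·0.165 = 0.022733 and P(data|¬H) = 0.092·0.908·0.908 = 0.075851.
Bayes: P(H|data) = 0.293·0.022733 / (0.293·0.022733 + 0.707·0.075851) = 0.0066607/0.060287 = 0.1105.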